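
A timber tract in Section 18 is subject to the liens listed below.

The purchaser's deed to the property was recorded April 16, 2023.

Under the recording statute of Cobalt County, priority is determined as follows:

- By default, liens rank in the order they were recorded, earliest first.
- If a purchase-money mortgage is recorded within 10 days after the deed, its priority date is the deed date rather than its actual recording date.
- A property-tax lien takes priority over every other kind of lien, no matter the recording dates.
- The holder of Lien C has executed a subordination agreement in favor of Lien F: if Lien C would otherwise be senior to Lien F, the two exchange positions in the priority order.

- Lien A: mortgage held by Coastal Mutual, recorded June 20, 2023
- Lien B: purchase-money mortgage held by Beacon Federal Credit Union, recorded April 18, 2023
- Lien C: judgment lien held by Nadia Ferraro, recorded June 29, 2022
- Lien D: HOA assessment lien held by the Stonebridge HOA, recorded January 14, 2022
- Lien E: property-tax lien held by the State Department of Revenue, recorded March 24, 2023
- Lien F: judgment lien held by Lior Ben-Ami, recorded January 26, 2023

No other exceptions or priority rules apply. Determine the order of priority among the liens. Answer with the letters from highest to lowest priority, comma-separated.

E, D, F, C, B, A

Effective dates: B relates back to the deed date April 16, 2023.
E is a property-tax lien, so it outranks all other liens regardless of date.
Among the remaining liens, by effective date: D (January 14, 2022), C (June 29, 2022), F (January 26, 2023), B (April 16, 2023), A (June 20, 2023).
Because C would otherwise rank above F, the subordination swaps them.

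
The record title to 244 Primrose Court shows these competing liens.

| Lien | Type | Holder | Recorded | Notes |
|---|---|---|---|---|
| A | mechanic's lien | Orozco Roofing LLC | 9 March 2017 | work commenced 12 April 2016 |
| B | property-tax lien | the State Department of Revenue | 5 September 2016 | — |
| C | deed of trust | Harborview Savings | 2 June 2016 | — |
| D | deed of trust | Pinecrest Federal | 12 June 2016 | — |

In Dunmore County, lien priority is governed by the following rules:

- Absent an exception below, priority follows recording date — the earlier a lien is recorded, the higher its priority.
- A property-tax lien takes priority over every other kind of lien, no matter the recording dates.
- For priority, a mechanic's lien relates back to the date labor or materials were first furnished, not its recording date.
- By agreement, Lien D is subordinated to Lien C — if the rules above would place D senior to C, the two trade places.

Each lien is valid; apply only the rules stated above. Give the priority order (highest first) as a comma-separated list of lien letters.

Adjusting effective dates: A is treated as recorded 12 April 2016, the work-commencement date.
B, as a property-tax lien, has superpriority and ranks first.
The other liens, earliest effective date first: A (12 April 2016), C (2 June 2016), D (12 June 2016).
Since D is not senior to C, the subordination leaves the order unchanged.

B, A, C, D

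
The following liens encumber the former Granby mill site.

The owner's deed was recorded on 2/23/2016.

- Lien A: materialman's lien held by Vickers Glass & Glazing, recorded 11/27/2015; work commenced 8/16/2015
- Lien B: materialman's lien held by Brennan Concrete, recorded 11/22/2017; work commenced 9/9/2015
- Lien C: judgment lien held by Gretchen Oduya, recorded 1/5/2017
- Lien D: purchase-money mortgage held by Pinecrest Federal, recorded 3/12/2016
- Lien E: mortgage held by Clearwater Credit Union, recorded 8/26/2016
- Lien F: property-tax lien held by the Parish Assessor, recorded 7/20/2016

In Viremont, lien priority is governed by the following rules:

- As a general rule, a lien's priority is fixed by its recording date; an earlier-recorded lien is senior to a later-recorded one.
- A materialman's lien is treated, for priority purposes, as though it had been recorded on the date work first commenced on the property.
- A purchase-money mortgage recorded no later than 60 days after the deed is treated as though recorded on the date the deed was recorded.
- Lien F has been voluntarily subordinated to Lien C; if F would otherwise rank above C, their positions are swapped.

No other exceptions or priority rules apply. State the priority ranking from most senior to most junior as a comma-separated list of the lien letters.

A, B, D, C, E, F

Effective dates: A's effective date is 8/16/2015, when work began; B's effective date is 9/9/2015, when work began; D's effective date is the deed date, 2/23/2016.
By effective date: A (8/16/2015), B (9/9/2015), D (2/23/2016), F (7/20/2016), E (8/26/2016), C (1/5/2017).
The subordination applies — F was senior to C — so F and C swap.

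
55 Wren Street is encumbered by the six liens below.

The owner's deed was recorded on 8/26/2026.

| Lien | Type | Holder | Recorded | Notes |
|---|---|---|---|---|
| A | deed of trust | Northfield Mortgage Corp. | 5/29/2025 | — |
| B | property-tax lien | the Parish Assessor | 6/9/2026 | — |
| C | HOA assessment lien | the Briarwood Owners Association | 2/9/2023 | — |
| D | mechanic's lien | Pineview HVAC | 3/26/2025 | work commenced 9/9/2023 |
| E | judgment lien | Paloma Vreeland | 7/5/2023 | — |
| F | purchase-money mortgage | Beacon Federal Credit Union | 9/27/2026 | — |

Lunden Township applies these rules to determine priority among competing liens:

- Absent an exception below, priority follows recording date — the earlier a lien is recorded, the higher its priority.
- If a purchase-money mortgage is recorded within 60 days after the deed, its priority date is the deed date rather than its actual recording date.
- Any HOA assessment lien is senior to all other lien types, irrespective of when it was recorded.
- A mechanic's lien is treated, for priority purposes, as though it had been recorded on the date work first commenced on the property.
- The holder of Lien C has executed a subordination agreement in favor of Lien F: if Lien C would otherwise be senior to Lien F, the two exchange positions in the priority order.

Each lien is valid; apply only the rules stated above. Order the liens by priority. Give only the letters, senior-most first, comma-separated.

Effective dates after the stated exceptions: D's effective date is 9/9/2023, when work began; F's effective date is the deed date, 8/26/2026.
As an HOA assessment lien, C is senior to every other lien.
Among the remaining liens, by effective date: E (7/5/2023), D (9/9/2023), A (5/29/2025), B (6/9/2026), F (8/26/2026).
The subordination applies — C was senior to F — so C and F swap.

F, E, D, A, B, C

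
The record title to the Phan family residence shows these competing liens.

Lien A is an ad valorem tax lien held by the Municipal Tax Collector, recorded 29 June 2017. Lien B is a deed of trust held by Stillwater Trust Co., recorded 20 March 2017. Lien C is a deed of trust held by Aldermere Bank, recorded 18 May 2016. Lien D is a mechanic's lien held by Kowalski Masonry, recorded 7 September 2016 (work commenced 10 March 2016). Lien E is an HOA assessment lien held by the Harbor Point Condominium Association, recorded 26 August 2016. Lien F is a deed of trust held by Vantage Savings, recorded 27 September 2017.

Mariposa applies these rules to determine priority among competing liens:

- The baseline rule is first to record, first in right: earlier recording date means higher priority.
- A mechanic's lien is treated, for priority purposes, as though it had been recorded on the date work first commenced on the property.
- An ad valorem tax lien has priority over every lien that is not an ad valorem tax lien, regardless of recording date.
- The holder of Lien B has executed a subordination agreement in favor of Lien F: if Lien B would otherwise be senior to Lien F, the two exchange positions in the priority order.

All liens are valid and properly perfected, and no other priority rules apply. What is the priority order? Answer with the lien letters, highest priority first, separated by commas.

First, effective dates: D relates back to 10 March 2016 (work commenced).
A is an ad valorem tax lien, so it outranks all other liens regardless of date.
Among the remaining liens, by effective date: D (10 March 2016), C (18 May 2016), E (26 August 2016), B (20 March 2017), F (27 September 2017).
B is senior to F before the subordination, so the two trade places.

A, D, C, E, F, B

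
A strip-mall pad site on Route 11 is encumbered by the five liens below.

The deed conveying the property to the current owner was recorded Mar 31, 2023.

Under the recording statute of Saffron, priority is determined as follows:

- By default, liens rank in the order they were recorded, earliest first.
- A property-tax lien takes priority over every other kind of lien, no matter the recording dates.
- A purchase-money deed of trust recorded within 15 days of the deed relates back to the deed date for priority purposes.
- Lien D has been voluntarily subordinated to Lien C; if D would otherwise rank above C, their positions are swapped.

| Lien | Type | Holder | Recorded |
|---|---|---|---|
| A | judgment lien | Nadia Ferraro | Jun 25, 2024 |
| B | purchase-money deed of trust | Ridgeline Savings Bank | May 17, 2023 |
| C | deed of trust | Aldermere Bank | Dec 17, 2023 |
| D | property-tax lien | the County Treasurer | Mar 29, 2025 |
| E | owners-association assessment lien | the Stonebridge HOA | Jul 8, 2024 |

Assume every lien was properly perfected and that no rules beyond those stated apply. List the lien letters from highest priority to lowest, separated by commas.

C, B, D, A, E

Adjusting effective dates: B missed the 15-day window (47 days after the deed), so its recording date stands.
D is a property-tax lien, so it outranks all other liens regardless of date.
Ordering the rest by effective date: B (May 17, 2023), C (Dec 17, 2023), A (Jun 25, 2024), E (Jul 8, 2024).
Because D would otherwise rank above C, the subordination swaps them.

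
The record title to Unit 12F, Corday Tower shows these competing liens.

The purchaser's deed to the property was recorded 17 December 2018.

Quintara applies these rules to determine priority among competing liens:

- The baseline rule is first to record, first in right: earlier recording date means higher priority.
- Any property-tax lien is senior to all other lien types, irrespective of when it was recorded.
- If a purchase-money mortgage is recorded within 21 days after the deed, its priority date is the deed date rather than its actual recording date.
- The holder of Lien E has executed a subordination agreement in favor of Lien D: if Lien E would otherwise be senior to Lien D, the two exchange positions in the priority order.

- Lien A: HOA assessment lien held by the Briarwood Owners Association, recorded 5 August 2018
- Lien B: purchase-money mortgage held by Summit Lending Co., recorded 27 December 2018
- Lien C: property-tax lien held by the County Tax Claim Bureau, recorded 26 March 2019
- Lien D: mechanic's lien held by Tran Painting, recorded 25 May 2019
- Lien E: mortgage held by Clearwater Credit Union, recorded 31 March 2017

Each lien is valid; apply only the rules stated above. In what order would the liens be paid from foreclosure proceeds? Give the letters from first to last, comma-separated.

C, D, A, B, E

First, effective dates: B relates back to the deed date 17 December 2018.
C is a property-tax lien and takes priority over every other lien.
Remaining liens by effective date: E (31 March 2017), A (5 August 2018), B (17 December 2018), D (25 May 2019).
E would otherwise be senior to D, so under the subordination agreement E and D exchange positions.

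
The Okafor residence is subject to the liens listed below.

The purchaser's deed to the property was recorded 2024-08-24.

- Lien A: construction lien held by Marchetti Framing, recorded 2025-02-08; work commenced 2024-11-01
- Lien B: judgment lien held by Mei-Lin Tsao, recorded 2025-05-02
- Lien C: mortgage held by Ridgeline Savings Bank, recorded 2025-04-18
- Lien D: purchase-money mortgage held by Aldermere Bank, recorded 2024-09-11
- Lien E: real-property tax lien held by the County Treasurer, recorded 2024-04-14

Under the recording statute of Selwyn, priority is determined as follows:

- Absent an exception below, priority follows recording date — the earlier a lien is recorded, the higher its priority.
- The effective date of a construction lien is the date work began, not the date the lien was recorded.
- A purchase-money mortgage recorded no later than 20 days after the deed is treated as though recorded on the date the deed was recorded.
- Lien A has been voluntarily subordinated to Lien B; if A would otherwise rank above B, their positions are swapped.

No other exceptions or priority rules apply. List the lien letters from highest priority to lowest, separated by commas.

E, D, B, C, A

Effective dates: A is treated as recorded 2024-11-01, the work-commencement date; D was recorded within the 20-day window, so its effective date is the deed date 2024-08-24.
By effective date: E (2024-04-14), D (2024-08-24), A (2024-11-01), C (2025-04-18), B (2025-05-02).
The subordination applies — A was senior to B — so A and B swap.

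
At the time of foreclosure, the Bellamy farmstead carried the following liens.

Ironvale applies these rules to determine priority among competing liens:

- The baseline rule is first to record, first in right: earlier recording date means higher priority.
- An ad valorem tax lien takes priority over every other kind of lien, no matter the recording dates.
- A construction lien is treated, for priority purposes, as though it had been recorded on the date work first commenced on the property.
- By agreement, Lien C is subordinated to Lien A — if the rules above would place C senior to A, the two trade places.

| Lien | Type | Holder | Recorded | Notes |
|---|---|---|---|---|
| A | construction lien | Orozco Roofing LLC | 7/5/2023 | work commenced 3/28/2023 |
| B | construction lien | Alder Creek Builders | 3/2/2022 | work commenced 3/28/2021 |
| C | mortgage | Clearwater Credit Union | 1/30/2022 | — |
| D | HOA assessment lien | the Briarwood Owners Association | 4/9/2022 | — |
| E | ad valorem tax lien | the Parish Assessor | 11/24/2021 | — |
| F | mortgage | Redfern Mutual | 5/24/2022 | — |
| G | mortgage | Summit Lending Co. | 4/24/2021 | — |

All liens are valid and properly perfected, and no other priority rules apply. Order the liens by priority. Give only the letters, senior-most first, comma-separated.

Effective dates after the stated exceptions: A relates back to 3/28/2023 (work commenced); B is treated as recorded 3/28/2021, the work-commencement date.
As an ad valorem tax lien, E is senior to every other lien.
Among the remaining liens, by effective date: B (3/28/2021), G (4/24/2021), C (1/30/2022), D (4/9/2022), F (5/24/2022), A (3/28/2023).
C would otherwise be senior to A, so under the subordination agreement C and A exchange positions.

E, B, G, A, D, F, C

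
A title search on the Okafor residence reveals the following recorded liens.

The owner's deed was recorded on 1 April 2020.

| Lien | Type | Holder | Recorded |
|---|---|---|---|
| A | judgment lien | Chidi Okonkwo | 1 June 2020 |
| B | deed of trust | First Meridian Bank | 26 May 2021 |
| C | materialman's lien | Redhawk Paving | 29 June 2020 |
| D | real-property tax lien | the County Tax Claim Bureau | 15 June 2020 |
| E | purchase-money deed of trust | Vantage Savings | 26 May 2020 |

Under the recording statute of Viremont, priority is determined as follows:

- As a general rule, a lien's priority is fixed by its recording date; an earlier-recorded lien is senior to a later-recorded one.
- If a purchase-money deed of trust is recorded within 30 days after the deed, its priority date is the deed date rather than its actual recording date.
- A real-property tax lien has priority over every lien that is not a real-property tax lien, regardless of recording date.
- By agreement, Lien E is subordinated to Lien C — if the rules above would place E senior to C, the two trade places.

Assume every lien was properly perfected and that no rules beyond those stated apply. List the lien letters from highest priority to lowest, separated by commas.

Adjusting effective dates: E was recorded 55 days after the deed, outside the 30-day window, so it keeps its recording date.
D is a real-property tax lien, so it outranks all other liens regardless of date.
The other liens, earliest effective date first: E (26 May 2020), A (1 June 2020), C (29 June 2020), B (26 May 2021).
Because E would otherwise rank above C, the subordination swaps them.

D, C, A, E, B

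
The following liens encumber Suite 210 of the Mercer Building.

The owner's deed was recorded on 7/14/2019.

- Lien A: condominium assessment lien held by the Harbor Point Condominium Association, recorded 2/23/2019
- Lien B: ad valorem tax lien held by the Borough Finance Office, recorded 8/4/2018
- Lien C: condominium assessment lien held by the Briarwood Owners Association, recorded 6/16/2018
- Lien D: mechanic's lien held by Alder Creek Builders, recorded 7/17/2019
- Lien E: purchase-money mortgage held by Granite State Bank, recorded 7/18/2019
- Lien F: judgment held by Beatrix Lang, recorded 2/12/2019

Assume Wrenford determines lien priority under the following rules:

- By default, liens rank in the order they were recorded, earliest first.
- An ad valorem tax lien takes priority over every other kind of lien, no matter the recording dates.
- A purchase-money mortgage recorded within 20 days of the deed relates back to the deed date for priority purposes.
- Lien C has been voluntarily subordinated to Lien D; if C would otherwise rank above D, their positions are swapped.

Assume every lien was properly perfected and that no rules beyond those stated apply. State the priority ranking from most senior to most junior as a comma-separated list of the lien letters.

Effective dates after the stated exceptions: E's effective date is the deed date, 7/14/2019.
B is an ad valorem tax lien and takes priority over every other lien.
The other liens, earliest effective date first: C (6/16/2018), F (2/12/2019), A (2/23/2019), E (7/14/2019), D (7/17/2019).
Because C would otherwise rank above D, the subordination swaps them.

B, D, F, A, E, C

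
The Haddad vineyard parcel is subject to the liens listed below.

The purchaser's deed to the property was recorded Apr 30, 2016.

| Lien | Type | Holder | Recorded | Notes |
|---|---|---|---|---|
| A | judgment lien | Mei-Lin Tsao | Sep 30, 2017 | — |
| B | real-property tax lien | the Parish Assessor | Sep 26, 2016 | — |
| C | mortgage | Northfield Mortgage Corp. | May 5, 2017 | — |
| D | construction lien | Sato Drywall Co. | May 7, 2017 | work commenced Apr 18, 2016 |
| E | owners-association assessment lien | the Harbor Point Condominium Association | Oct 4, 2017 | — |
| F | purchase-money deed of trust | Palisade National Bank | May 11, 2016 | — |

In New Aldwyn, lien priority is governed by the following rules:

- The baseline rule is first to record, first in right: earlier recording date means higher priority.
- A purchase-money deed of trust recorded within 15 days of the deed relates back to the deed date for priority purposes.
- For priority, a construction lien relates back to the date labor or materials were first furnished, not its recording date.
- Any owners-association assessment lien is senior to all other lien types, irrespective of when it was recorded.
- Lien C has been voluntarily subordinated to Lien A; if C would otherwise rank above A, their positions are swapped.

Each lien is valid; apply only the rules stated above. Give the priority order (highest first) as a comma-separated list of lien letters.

E, D, F, B, A, C

Adjusting effective dates: D's effective date is Apr 18, 2016, when work began; F relates back to the deed date Apr 30, 2016.
E is an owners-association assessment lien and takes priority over every other lien.
Among the remaining liens, by effective date: D (Apr 18, 2016), F (Apr 30, 2016), B (Sep 26, 2016), C (May 5, 2017), A (Sep 30, 2017).
The subordination applies — C was senior to A — so C and A swap.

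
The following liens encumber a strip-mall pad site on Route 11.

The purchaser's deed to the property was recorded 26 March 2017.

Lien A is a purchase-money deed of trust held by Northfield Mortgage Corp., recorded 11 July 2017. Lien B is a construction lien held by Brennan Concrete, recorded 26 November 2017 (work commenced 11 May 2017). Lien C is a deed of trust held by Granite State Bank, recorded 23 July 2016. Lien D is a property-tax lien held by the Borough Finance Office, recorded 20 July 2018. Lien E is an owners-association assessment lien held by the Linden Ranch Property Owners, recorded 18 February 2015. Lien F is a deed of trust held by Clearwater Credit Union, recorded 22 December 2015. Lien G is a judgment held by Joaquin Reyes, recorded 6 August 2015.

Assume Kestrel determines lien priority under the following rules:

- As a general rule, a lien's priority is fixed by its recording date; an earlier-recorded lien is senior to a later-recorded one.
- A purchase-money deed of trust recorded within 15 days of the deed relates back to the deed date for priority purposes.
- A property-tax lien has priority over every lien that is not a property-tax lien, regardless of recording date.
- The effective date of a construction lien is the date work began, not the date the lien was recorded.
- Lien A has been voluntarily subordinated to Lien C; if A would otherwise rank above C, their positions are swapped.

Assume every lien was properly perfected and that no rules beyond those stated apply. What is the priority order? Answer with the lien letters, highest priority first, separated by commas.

Effective dates: A was recorded 107 days after the deed, outside the 15-day window, so it keeps its recording date; B is treated as recorded 11 May 2017, the work-commencement date.
D is a property-tax lien and takes priority over every other lien.
Among the remaining liens, by effective date: E (18 February 2015), G (6 August 2015), F (22 December 2015), C (23 July 2016), B (11 May 2017), A (11 July 2017).
A already ranks below C; the subordination has no effect.

D, E, G, F, C, B, A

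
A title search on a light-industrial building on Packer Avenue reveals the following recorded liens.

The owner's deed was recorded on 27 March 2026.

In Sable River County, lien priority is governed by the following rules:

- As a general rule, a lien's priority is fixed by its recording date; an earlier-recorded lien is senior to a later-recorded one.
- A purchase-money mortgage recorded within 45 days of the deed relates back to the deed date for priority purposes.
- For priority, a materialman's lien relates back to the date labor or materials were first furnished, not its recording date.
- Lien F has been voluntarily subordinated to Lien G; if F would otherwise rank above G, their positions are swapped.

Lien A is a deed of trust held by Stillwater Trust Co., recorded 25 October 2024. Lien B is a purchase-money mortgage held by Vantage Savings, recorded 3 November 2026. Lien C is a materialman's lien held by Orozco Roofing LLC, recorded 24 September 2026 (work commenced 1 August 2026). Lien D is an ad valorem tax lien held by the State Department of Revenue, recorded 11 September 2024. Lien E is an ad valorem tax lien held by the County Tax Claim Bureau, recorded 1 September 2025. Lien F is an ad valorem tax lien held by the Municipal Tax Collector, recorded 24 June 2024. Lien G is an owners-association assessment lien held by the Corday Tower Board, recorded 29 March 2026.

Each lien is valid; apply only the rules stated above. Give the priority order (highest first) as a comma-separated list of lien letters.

Effective dates after the stated exceptions: B was recorded 221 days after the deed, outside the 45-day window, so it keeps its recording date; C relates back to 1 August 2026 (work commenced).
Sorted by effective date: F (24 June 2024), D (11 September 2024), A (25 October 2024), E (1 September 2025), G (29 March 2026), C (1 August 2026), B (3 November 2026).
F would otherwise be senior to G, so under the subordination agreement F and G exchange positions.

G, D, A, E, F, C, B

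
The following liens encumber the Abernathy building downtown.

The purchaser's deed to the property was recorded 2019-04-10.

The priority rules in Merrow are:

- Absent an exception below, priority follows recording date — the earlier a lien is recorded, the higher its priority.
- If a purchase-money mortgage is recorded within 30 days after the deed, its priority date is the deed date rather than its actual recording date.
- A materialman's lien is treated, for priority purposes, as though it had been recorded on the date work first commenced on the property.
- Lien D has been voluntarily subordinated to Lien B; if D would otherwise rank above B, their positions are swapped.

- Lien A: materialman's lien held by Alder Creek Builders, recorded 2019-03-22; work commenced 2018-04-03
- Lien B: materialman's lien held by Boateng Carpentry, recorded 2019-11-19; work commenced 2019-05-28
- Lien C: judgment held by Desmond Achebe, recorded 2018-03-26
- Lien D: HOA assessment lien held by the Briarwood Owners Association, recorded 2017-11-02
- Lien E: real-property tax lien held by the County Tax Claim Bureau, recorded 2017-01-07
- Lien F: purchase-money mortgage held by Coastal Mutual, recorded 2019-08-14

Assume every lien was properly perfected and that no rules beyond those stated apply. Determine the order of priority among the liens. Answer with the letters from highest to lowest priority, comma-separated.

E, B, C, A, D, F

Effective dates: A relates back to 2018-04-03 (work commenced); B's effective date is 2019-05-28, when work began; F missed the 30-day window (126 days after the deed), so its recording date stands.
Ordering by effective date: E (2017-01-07), D (2017-11-02), C (2018-03-26), A (2018-04-03), B (2019-05-28), F (2019-08-14).
The subordination applies — D was senior to B — so D and B swap.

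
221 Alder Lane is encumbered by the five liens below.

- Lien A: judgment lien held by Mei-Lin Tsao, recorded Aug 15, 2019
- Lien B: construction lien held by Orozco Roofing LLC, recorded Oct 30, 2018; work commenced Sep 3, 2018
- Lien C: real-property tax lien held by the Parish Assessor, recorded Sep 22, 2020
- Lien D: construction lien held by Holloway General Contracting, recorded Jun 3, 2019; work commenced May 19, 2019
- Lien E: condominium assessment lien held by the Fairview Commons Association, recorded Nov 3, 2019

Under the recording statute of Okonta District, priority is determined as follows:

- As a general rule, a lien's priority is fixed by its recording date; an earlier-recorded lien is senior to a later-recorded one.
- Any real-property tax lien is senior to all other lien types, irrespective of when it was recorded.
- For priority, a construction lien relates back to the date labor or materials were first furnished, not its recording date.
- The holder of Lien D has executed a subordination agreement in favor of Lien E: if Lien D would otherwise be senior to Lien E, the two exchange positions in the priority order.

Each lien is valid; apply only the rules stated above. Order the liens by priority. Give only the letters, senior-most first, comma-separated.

Adjusting effective dates: B relates back to Sep 3, 2018 (work commenced); D's effective date is May 19, 2019, when work began.
C is a real-property tax lien and takes priority over every other lien.
Among the remaining liens, by effective date: B (Sep 3, 2018), D (May 19, 2019), A (Aug 15, 2019), E (Nov 3, 2019).
The subordination applies — D was senior to E — so D and E swap.

C, B, E, A, D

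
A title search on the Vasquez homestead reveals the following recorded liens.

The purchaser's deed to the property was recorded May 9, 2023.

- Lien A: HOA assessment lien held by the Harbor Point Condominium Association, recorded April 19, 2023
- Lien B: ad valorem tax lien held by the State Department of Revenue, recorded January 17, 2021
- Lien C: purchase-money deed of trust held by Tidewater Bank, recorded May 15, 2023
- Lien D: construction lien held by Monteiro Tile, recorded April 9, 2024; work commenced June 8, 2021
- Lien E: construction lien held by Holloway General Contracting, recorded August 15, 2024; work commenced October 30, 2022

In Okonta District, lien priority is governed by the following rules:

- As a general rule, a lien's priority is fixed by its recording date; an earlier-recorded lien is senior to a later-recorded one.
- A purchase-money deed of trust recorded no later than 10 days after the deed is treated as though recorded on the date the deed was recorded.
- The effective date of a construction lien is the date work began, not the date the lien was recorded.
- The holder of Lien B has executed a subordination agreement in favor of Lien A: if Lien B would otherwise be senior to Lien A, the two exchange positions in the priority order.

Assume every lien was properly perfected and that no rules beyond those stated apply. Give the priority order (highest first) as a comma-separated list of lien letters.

Adjusting effective dates: C relates back to the deed date May 9, 2023; D is treated as recorded June 8, 2021, the work-commencement date; E relates back to October 30, 2022 (work commenced).
Ordering by effective date: B (January 17, 2021), D (June 8, 2021), E (October 30, 2022), A (April 19, 2023), C (May 9, 2023).
Because B would otherwise rank above A, the subordination swaps them.

A, D, E, B, C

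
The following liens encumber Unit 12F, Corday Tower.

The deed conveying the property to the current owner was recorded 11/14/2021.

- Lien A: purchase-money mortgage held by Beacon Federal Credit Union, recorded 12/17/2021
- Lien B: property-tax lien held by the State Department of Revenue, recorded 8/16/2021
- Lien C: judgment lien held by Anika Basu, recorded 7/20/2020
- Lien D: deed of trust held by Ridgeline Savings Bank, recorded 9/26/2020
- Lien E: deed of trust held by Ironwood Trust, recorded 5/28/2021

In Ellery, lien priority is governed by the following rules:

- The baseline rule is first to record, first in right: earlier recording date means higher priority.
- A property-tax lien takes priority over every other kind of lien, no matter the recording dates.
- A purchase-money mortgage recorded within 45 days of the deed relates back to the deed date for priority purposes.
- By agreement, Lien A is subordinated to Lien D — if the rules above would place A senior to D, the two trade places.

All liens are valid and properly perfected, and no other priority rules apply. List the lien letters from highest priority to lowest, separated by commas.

B, C, D, E, A

Effective dates: A's effective date is the deed date, 11/14/2021.
B is a property-tax lien, so it outranks all other liens regardless of date.
Remaining liens by effective date: C (7/20/2020), D (9/26/2020), E (5/28/2021), A (11/14/2021).
A is already junior to D, so the subordination agreement changes nothing.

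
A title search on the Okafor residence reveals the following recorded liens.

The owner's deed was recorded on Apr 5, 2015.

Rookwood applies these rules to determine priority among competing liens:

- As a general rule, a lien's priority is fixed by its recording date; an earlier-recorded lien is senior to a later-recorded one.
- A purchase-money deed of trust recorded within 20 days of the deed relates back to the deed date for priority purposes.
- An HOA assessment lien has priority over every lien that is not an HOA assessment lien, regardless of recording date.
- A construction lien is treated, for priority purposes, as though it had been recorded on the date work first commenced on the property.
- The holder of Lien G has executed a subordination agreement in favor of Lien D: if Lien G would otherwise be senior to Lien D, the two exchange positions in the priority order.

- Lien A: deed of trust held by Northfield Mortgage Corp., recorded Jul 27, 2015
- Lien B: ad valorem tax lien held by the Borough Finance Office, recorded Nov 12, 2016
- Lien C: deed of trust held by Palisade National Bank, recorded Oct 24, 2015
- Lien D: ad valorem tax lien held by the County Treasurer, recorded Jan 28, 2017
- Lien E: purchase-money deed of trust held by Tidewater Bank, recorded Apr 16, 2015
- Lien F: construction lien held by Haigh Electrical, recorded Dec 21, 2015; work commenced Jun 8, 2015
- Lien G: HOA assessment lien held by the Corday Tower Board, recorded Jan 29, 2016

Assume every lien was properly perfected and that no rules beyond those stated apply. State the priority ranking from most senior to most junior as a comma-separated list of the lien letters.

D, E, F, A, C, B, G

First, effective dates: E's effective date is the deed date, Apr 5, 2015; F relates back to Jun 8, 2015 (work commenced).
G is an HOA assessment lien, so it outranks all other liens regardless of date.
Ordering the rest by effective date: E (Apr 5, 2015), F (Jun 8, 2015), A (Jul 27, 2015), C (Oct 24, 2015), B (Nov 12, 2016), D (Jan 28, 2017).
The subordination applies — G was senior to D — so G and D swap.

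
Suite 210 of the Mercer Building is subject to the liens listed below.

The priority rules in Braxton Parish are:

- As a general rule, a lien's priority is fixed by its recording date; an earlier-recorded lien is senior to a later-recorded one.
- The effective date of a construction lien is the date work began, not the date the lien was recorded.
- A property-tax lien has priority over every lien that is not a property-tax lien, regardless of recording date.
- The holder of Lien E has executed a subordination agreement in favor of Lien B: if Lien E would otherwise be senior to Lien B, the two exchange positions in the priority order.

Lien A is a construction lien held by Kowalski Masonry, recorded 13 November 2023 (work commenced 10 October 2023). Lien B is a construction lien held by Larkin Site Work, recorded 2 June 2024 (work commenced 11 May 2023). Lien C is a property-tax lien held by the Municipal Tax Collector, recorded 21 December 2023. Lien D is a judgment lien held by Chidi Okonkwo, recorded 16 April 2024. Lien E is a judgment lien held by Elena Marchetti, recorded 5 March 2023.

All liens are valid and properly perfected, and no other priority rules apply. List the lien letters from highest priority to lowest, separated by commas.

Effective dates: A relates back to 10 October 2023 (work commenced); B's effective date is 11 May 2023, when work began.
C is a property-tax lien, so it outranks all other liens regardless of date.
Among the remaining liens, by effective date: E (5 March 2023), B (11 May 2023), A (10 October 2023), D (16 April 2024).
The subordination applies — E was senior to B — so E and B swap.

C, B, E, A, D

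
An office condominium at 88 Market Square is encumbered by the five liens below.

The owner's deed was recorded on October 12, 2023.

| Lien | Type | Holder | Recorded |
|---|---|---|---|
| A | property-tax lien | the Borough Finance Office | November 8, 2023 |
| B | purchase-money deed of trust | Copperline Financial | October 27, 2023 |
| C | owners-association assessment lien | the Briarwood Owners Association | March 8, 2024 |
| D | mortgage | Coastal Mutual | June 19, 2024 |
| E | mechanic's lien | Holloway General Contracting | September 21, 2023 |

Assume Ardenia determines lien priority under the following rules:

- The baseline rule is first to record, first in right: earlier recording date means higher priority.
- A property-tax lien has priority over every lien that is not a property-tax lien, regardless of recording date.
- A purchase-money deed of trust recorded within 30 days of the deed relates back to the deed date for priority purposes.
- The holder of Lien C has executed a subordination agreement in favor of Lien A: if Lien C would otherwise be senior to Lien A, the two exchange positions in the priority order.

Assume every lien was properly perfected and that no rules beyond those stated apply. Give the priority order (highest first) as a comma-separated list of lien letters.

Effective dates: B's effective date is the deed date, October 12, 2023.
A is a property-tax lien, so it outranks all other liens regardless of date.
Remaining liens by effective date: E (September 21, 2023), B (October 12, 2023), C (March 8, 2024), D (June 19, 2024).
C already ranks below A; the subordination has no effect.

A, E, B, C, D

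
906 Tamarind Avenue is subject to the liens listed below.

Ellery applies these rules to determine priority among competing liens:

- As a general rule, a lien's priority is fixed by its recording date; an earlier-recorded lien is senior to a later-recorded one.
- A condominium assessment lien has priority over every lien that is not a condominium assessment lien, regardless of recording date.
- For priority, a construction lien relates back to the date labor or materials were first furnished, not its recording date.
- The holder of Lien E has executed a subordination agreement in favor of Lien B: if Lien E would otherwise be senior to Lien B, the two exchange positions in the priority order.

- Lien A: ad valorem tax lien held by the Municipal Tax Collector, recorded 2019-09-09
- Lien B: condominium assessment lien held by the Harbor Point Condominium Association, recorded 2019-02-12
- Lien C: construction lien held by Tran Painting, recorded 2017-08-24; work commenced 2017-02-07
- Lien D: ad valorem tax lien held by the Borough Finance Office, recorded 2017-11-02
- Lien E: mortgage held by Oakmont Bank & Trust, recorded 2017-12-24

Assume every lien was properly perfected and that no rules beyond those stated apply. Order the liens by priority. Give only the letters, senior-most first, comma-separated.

Effective dates: C's effective date is 2017-02-07, when work began.
B, as a condominium assessment lien, has superpriority and ranks first.
Among the remaining liens, by effective date: C (2017-02-07), D (2017-11-02), E (2017-12-24), A (2019-09-09).
Since E is not senior to B, the subordination leaves the order unchanged.

B, C, D, E, A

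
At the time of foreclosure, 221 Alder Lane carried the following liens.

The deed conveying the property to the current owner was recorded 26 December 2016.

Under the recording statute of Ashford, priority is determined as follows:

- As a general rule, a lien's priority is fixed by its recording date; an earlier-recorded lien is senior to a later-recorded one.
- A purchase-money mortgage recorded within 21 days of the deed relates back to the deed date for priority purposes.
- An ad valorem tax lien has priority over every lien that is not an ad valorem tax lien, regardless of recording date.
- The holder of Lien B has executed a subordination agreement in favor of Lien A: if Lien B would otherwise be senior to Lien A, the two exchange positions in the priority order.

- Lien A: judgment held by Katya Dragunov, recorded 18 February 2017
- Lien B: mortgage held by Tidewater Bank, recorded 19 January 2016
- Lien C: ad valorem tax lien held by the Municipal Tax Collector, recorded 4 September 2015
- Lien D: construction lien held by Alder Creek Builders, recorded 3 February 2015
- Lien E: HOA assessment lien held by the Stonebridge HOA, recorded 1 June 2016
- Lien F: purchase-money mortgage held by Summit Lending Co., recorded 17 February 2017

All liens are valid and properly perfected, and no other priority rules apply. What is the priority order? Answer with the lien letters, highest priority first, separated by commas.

C, D, A, E, F, B

Effective dates: F was recorded 53 days after the deed — beyond 21 days — so no relation-back applies.
C is an ad valorem tax lien, so it outranks all other liens regardless of date.
Remaining liens by effective date: D (3 February 2015), B (19 January 2016), E (1 June 2016), F (17 February 2017), A (18 February 2017).
The subordination applies — B was senior to A — so B and A swap.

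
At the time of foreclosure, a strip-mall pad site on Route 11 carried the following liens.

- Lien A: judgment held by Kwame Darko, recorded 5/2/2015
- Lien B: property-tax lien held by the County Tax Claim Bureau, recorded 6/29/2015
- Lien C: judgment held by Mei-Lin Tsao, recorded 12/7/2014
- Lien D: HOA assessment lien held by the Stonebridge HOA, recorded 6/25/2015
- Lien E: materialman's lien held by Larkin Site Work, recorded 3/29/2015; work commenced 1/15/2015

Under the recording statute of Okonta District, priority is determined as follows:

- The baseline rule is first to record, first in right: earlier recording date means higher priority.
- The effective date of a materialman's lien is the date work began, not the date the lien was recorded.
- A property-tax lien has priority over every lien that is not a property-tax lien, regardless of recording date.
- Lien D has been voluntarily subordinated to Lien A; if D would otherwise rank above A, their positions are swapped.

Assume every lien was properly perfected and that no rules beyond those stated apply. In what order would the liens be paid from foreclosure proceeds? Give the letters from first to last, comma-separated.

Adjusting effective dates: E relates back to 1/15/2015 (work commenced).
B is a property-tax lien, so it outranks all other liens regardless of date.
Among the remaining liens, by effective date: C (12/7/2014), E (1/15/2015), A (5/2/2015), D (6/25/2015).
D already ranks below A; the subordination has no effect.

B, C, E, A, D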